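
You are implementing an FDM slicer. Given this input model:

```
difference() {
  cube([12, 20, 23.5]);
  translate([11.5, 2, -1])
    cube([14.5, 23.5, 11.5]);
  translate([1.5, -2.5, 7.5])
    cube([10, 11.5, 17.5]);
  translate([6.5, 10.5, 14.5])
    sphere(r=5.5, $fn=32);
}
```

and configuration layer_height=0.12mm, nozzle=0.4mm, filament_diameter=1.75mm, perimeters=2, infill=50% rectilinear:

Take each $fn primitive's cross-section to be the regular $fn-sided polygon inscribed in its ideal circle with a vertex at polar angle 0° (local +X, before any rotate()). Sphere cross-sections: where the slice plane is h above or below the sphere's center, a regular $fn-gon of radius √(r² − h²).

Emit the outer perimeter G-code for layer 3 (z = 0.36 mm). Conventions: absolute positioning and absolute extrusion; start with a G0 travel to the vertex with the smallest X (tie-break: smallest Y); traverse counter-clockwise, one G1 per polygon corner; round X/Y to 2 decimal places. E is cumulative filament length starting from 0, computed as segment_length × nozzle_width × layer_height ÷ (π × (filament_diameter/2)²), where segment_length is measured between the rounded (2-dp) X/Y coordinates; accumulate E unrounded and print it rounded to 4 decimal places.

G0 X0.00 Y0.00 Z0.36
G1 X12.00 Y0.00 E0.2395
G1 X12.00 Y2.00 E0.2794
G1 X11.50 Y2.00 E0.2894
G1 X11.50 Y20.00 E0.6486
G1 X0.00 Y20.00 E0.8781
G1 X0.00 Y0.00 E1.2772

At z = 0.36 mm: the cube is present — its section is the full 12×20 rectangle; the 14.5×23.5 cube at (11.5, 2) contributes its full rectangle; the cube at (1.5, -2.5) is absent (z outside [7.5, 25]); the sphere at (6.5, 10.5) is absent (|z−center|=14.140 > r=5.5); After the difference (first − rest): starting from the 12×20 cube, the 14.5×23.5 cube at (11.5, 2) partially overlaps it — only the 9.00 mm² overlap (of its 340.75 mm²) is removed, clipping the outline — 1 connected region. The outline is a single polygon with 6 vertices. Extrusion per mm of travel: 0.4 × 0.12 / (π × 0.875²) = 0.019956. Accumulating E over each segment gives final E = 1.2772.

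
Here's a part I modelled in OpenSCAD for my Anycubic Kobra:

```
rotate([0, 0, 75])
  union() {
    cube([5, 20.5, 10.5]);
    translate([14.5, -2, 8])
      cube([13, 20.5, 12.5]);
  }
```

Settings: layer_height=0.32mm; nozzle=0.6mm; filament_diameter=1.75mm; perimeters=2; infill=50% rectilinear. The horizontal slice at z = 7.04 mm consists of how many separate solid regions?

1

At z = 7.04 mm: the cube is present — its section is the full 5×20.5 rectangle; the cube at (14.5, -2) is absent (z outside [8, 20.5]); Taking the union: only the 5×20.5 cube is present, so the union is just that shape — 1 connected region; (rotated 75° about Z; rotation is an isometry so areas/perimeters/island counts are preserved). The result has 1 disconnected region.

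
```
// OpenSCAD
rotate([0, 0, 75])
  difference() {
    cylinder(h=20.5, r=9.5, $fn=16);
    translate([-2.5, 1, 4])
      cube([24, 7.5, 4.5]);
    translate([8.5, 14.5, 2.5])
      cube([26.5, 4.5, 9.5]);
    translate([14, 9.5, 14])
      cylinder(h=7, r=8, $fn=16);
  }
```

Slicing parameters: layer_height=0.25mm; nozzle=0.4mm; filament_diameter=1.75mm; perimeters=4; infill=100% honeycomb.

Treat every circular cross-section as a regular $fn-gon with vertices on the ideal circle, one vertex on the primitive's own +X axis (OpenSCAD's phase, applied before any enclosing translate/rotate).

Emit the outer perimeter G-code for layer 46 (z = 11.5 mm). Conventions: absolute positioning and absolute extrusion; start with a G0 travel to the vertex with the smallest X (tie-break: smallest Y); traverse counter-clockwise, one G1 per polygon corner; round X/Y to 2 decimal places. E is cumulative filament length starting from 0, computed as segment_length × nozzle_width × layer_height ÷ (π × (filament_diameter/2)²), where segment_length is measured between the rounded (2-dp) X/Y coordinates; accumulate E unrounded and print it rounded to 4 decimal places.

At z = 11.5 mm: the r=9.5 cylinder contributes a regular 16-gon of circumradius 9.5; the cube at (-2.5, 1) is not intersected at this z (z outside [4, 8.5]); the cube at (8.5, 14.5) is present — its section is the full 26.5×4.5 rectangle; the cylinder at (14, 9.5) is absent (z outside [14, 21]); After the difference (first − rest): starting from the r=9.5 cylinder, the 26.5×4.5 cube at (8.5, 14.5) misses the remaining region (no effect) — 1 connected region; (rotated 75° about Z; rotation is an isometry so areas/perimeters/island counts are preserved). The outline is a single polygon with 16 vertices. Extrusion per mm of travel: 0.4 × 0.25 / (π × 0.875²) = 0.041575. Accumulating E over each segment gives final E = 2.4662.

G0 X-9.42 Y-1.24 Z11.50
G1 X-8.23 Y-4.75 E0.1541
G1 X-5.78 Y-7.54 E0.3085
G1 X-2.46 Y-9.18 E0.4624
G1 X1.24 Y-9.42 E0.6166
G1 X4.75 Y-8.23 E0.7706
G1 X7.54 Y-5.78 E0.9250
G1 X9.18 Y-2.46 E1.0790
G1 X9.42 Y1.24 E1.2331
G1 X8.23 Y4.75 E1.3872
G1 X5.78 Y7.54 E1.5416
G1 X2.46 Y9.18 E1.6955
G1 X-1.24 Y9.42 E1.8497
G1 X-4.75 Y8.23 E2.0038
G1 X-7.54 Y5.78 E2.1581
G1 X-9.18 Y2.46 E2.3121
G1 X-9.42 Y-1.24 E2.4662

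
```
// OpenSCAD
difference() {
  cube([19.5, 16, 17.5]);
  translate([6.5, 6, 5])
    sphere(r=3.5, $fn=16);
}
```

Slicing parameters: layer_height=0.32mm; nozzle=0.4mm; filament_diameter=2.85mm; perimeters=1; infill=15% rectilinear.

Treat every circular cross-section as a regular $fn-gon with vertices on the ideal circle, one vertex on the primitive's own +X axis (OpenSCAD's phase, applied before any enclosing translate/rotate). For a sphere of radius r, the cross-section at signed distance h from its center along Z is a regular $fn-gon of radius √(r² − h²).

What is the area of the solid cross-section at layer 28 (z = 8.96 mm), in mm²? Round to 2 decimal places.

312.00 mm²

At z = 8.96 mm: the cube is present — its section is the full 19.5×16 rectangle (area 312.00 mm²); the sphere at (6.5, 6) is absent (|z−center|=3.960 > r=3.5); Taking the first minus the rest: none of the subtracted shapes is present at this height, so the 19.5×16 cube is unchanged — area = 312.00 mm². Overall, the cross-section is a single solid region. Net area = 312.00 mm².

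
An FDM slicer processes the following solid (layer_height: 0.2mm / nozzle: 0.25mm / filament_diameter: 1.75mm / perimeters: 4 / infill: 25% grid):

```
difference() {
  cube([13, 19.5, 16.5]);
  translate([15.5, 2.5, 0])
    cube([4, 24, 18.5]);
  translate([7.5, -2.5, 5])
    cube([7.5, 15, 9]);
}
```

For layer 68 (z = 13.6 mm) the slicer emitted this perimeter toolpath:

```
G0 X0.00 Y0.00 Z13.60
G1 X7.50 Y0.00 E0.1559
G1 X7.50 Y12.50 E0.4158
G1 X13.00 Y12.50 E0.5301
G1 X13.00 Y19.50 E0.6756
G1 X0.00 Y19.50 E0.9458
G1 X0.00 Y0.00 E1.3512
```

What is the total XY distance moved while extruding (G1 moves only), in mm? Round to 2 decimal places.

Sum the Euclidean lengths of each G1 segment: total = 65.00 mm.

65.00 mm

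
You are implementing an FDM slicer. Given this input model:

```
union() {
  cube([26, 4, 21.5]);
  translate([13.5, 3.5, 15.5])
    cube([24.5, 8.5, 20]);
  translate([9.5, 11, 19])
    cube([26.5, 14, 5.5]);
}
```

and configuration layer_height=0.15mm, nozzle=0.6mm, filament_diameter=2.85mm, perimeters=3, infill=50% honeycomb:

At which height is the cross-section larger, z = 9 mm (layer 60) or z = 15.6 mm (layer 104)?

layer 104 (z = 15.6 mm)

Layer 60 (z = 9): the 26×4 cube contributes its full rectangle (area 104.00 mm²); the cube at (13.5, 3.5) is not intersected at this z (z outside [15.5, 35.5]); the cube at (9.5, 11) does not reach this height (z outside [19, 24.5]); Combining (union): only the 26×4 cube is present, so the union is just that shape — area = 104.00 mm². So its area = 104.00 mm². Layer 104 (z = 15.6): the 26×4 cube contributes its full rectangle (area 104.00 mm²); the cube at (13.5, 3.5) is present — its section is the full 24.5×8.5 rectangle (area 208.25 mm²); the cube at (9.5, 11) is not intersected at this z (z outside [19, 24.5]); Combining (union): the regions partially overlap — summed areas 312.25 mm² minus the doubly-counted overlap 6.25 mm² gives 306.00 mm² — area = 306.00 mm². So its area = 306.00 mm². Layer 104 is larger (306.00 vs 104.00 mm²).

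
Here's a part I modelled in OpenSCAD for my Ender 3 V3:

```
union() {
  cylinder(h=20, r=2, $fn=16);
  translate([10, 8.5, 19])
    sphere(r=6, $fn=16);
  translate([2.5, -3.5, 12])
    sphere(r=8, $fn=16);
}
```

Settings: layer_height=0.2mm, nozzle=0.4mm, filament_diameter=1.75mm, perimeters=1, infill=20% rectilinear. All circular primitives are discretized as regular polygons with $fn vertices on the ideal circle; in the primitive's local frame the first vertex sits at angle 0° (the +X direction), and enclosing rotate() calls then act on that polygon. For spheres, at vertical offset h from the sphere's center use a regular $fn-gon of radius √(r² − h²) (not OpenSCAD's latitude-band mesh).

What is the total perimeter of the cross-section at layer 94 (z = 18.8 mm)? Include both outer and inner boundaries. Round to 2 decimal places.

67.30 mm

At z = 18.8 mm: the r=2 cylinder gives a regular 16-gon of circumradius 2 (constant along its height) (perimeter = 2·16·2.000·sin(180°/16) = 12.49 mm); the sphere at (10, 8.5): section is a regular 16-gon, circumradius = √(r²−h²) = √(6²−0.2²) = 5.997 (perimeter = 2·16·5.997·sin(180°/16) = 37.44 mm); the r=8 sphere at (2.5, -3.5) contributes a regular 16-gon of circumradius √(8²−6.8²) = 4.214 (perimeter = 2·16·4.214·sin(180°/16) = 26.31 mm); Merging all regions: the regions partially overlap (shared area 4.95 mm²), so the edge portions inside another operand are dropped and the merged outline is re-measured after clipping — boundary = 67.30 mm. Overall, the cross-section has 2 separate islands. Total boundary length (outer) = 67.30 mm.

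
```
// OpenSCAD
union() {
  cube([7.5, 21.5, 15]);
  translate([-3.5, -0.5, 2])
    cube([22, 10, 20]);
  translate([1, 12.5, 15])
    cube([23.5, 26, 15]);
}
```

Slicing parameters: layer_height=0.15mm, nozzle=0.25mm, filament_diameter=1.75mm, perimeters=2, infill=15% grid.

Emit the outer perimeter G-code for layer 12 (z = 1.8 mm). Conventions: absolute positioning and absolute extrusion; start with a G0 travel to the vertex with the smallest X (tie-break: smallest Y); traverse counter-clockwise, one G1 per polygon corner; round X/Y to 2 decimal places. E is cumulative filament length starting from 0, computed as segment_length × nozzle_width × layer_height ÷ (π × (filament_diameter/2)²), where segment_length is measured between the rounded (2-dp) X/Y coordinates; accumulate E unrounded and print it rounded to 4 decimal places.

G0 X0.00 Y0.00 Z1.80
G1 X7.50 Y0.00 E0.1169
G1 X7.50 Y21.50 E0.4521
G1 X0.00 Y21.50 E0.5691
G1 X0.00 Y0.00 E0.9043

At z = 1.8 mm: the cube (footprint 7.5×21.5) is included at this height; the cube at (-3.5, -0.5) does not reach this height (z outside [2, 22]); the cube at (1, 12.5) is absent (z outside [15, 30]); Combining (union): only the 7.5×21.5 cube is present, so the union is just that shape — 1 connected region. The outline is a single polygon with 4 vertices. Extrusion per mm of travel: 0.25 × 0.15 / (π × 0.875²) = 0.015591. Accumulating E over each segment gives final E = 0.9043.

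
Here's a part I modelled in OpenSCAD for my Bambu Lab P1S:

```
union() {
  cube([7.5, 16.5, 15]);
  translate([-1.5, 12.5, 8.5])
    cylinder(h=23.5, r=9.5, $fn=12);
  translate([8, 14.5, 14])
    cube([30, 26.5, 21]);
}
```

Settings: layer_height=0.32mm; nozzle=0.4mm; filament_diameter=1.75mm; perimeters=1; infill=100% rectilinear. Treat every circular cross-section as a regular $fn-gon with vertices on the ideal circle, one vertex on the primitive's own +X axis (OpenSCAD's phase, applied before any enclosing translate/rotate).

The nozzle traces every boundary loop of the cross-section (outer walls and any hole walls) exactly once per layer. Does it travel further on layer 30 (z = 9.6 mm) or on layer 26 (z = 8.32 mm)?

layer 30 (z = 9.6 mm)

Layer 30 (z = 9.6): the cube (footprint 7.5×16.5) is included at this height (perimeter 48.00 mm); the cylinder at (-1.5, 12.5): section is a regular 12-gon, circumradius r=9.5 (perimeter = 2·12·9.500·sin(180°/12) = 59.01 mm); the cube at (8, 14.5) does not reach this height (z outside [14, 35]); Taking the union: the regions partially overlap (shared area 82.66 mm²), so the edge portions inside another operand are dropped and the merged outline is re-measured after clipping — boundary = 69.78 mm. So its perimeter = 69.78 mm. Layer 26 (z = 8.32): the 7.5×16.5 cube contributes its full rectangle (perimeter 48.00 mm); the cylinder at (-1.5, 12.5) does not reach this height (z outside [8.5, 32]); the cube at (8, 14.5) does not reach this height (z outside [14, 35]); Combining (union): only the 7.5×16.5 cube is present, so the union is just that shape — boundary = 48.00 mm. So its perimeter = 48.00 mm. Layer 30 is larger (69.78 vs 48.00 mm).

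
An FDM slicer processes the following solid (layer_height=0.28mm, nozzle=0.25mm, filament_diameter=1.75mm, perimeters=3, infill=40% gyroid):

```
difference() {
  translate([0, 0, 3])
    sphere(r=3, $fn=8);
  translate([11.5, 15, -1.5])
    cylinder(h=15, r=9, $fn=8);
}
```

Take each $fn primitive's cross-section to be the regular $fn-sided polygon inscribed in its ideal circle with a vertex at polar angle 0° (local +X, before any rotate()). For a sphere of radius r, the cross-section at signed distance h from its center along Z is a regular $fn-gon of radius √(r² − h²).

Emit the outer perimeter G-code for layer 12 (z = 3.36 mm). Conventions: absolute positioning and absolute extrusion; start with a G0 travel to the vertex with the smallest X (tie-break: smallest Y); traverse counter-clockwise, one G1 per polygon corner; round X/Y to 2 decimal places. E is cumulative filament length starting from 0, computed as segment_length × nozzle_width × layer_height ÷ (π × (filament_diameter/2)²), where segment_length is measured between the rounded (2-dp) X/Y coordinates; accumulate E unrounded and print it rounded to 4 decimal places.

G0 X-2.98 Y0.00 Z3.36
G1 X-2.11 Y-2.11 E0.0664
G1 X0.00 Y-2.98 E0.1328
G1 X2.11 Y-2.11 E0.1993
G1 X2.98 Y0.00 E0.2657
G1 X2.11 Y2.11 E0.3321
G1 X0.00 Y2.98 E0.3985
G1 X-2.11 Y2.11 E0.4650
G1 X-2.98 Y0.00 E0.5314

At z = 3.36 mm: the r=3 sphere contributes a regular 8-gon of circumradius √(3²−0.36²) = 2.978; the cylinder at (11.5, 15): section is a regular 8-gon, circumradius r=9; Subtracting the remaining from the first: starting from the r=3 sphere, the r=9 cylinder at (11.5, 15) misses the remaining region (no effect) — 1 connected region. The outline is a single polygon with 8 vertices. Extrusion per mm of travel: 0.25 × 0.28 / (π × 0.875²) = 0.029103. Accumulating E over each segment gives final E = 0.5314.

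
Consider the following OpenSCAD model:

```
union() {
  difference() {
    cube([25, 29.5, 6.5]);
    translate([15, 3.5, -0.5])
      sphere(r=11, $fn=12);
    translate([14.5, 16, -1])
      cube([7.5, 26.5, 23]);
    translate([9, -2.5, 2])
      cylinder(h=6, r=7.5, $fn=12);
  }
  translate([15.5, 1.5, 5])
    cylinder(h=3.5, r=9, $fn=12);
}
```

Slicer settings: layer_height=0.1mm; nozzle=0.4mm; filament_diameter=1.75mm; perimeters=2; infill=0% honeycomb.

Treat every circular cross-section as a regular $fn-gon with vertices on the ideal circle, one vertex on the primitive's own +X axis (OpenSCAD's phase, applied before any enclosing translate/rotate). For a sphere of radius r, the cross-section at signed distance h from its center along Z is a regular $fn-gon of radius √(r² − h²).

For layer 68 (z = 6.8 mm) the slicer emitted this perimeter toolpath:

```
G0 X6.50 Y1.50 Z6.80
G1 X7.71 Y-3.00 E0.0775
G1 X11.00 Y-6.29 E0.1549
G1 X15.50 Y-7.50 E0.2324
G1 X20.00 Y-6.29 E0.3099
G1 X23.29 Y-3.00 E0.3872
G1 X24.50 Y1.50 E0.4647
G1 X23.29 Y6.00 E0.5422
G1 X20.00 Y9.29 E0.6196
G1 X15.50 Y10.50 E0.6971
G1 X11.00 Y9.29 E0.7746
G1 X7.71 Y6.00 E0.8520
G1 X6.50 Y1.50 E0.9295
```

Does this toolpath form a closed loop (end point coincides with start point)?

yes

Start point (G0): (6.50, 1.50). End point (last G1): the path returns to the start — closed.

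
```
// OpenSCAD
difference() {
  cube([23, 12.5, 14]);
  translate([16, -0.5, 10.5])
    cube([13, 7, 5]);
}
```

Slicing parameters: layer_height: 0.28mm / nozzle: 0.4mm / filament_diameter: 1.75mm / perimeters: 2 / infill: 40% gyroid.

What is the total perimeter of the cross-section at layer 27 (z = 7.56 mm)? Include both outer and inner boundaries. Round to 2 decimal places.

71.00 mm

At z = 7.56 mm: the cube (footprint 23×12.5) is included at this height (perimeter 71.00 mm); the cube at (16, -0.5) does not reach this height (z outside [10.5, 15.5]); After the difference (first − rest): none of the subtracted shapes is present at this height, so the 23×12.5 cube is unchanged — boundary = 71.00 mm. Overall, the cross-section is a single solid region. Total boundary length (outer) = 71.00 mm.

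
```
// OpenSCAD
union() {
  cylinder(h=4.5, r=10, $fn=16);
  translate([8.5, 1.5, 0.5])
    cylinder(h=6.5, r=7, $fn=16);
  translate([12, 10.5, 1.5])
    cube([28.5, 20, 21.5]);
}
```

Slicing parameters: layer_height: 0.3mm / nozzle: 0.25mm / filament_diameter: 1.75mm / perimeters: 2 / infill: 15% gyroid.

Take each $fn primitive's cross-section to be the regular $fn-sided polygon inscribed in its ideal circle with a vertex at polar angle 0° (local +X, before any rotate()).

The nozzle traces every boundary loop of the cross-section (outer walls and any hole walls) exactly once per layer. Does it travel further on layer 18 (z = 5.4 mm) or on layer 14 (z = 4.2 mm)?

layer 14 (z = 4.2 mm)

Layer 18 (z = 5.4): the cylinder is not intersected at this z (z outside [0, 4.5]); the cylinder at (8.5, 1.5): section is a regular 16-gon, circumradius r=7 (perimeter = 2·16·7.000·sin(180°/16) = 43.70 mm); the cube at (12, 10.5) (footprint 28.5×20) is included at this height (perimeter 97.00 mm); Merging all regions: the 2 present regions are separate (no shared area or edge), so areas and boundary lengths simply add and each stays a separate island — boundary = 140.70 mm. So its perimeter = 140.70 mm. Layer 14 (z = 4.2): the r=10 cylinder contributes a regular 16-gon of circumradius 10 (perimeter = 2·16·10.000·sin(180°/16) = 62.43 mm); the r=7 cylinder at (8.5, 1.5) gives a regular 16-gon of circumradius 7 (constant along its height) (perimeter = 2·16·7.000·sin(180°/16) = 43.70 mm); the 28.5×20 cube at (12, 10.5) contributes its full rectangle (perimeter 97.00 mm); Combining (union): the regions partially overlap (shared area 80.17 mm²), so the edge portions inside another operand are dropped and the merged outline is re-measured after clipping — boundary = 169.21 mm. So its perimeter = 169.21 mm. Layer 14 is larger (169.21 vs 140.70 mm).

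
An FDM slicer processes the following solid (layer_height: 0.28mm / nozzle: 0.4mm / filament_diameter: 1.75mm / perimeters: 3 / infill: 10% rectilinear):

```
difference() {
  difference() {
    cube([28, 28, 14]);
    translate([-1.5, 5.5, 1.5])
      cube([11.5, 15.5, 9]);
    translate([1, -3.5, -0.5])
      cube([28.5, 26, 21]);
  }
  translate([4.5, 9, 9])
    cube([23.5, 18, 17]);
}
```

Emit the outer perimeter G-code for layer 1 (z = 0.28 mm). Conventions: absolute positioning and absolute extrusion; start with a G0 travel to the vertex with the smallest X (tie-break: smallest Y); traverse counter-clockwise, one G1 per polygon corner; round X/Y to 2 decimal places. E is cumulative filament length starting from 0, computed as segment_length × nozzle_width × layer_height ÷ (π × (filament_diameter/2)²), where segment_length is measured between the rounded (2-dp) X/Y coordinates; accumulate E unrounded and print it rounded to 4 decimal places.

At z = 0.28 mm: the cube (footprint 28×28) is included at this height; the cube at (-1.5, 5.5) is not intersected at this z (z outside [1.5, 10.5]); the cube at (1, -3.5) is present — its section is the full 28.5×26 rectangle; Taking the first minus the rest: starting from the 28×28 cube, the 28.5×26 cube at (1, -3.5) partially overlaps it — only the 607.50 mm² overlap (of its 741.00 mm²) is removed, clipping the outline — 1 connected region; the cube at (4.5, 9) does not reach this height (z outside [9, 26]); Subtracting the remaining from the first: none of the subtracted shapes is present at this height, so the result so far is unchanged — 1 connected region. The outline is a single polygon with 6 vertices. Extrusion per mm of travel: 0.4 × 0.28 / (π × 0.875²) = 0.046564. Accumulating E over each segment gives final E = 5.2152.

G0 X0.00 Y0.00 Z0.28
G1 X1.00 Y0.00 E0.0466
G1 X1.00 Y22.50 E1.0943
G1 X28.00 Y22.50 E2.3515
G1 X28.00 Y28.00 E2.6076
G1 X0.00 Y28.00 E3.9114
G1 X0.00 Y0.00 E5.2152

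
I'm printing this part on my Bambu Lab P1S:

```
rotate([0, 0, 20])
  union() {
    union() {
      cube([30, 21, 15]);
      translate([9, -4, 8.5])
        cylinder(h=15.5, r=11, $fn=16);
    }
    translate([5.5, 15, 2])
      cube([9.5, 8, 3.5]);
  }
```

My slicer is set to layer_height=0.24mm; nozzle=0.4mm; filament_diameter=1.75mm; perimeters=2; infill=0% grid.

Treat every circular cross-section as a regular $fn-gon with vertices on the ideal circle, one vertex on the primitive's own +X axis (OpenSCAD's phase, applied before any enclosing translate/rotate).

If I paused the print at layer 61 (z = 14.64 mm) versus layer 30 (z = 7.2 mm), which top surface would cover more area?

Layer 61 (z = 14.64): the cube (footprint 30×21) is included at this height (area 630.00 mm²); the r=11 cylinder at (9, -4) gives a regular 16-gon of circumradius 11 (constant along its height) (area = (16/2)·11.000²·sin(360°/16) = 370.44 mm²); Combining (union): the regions partially overlap — summed areas 1000.44 mm² minus the doubly-counted overlap 99.14 mm² gives 901.30 mm² — area = 901.30 mm²; the cube at (5.5, 15) is absent (z outside [2, 5.5]); Merging all regions: only that combined region is present, so the union is just that shape — area = 901.30 mm²; (rotated 20° about Z; rotation is an isometry so areas/perimeters/island counts are preserved). So its area = 901.30 mm². Layer 30 (z = 7.2): the 30×21 cube contributes its full rectangle (area 630.00 mm²); the cylinder at (9, -4) is not intersected at this z (z outside [8.5, 24]); Taking the union: only the 30×21 cube is present, so the union is just that shape — area = 630.00 mm²; the cube at (5.5, 15) is not intersected at this z (z outside [2, 5.5]); Combining (union): only the result so far is present, so the union is just that shape — area = 630.00 mm²; (whole slice rotated 20° about Z — lengths, areas and connectivity unchanged). So its area = 630.00 mm². Layer 61 is larger (901.30 vs 630.00 mm²).

layer 61 (z = 14.64 mm)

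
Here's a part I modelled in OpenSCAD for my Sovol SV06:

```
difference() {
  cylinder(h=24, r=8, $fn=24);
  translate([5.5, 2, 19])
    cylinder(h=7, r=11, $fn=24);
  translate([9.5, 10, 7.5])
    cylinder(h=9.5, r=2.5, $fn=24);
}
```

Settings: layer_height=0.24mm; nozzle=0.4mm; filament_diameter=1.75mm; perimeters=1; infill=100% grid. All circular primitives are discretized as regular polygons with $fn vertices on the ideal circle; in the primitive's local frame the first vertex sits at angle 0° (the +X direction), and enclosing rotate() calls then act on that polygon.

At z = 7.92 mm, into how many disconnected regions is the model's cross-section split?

At z = 7.92 mm: the r=8 cylinder gives a regular 24-gon of circumradius 8 (constant along its height); the cylinder at (5.5, 2) is absent (z outside [19, 26]); the cylinder at (9.5, 10): section is a regular 24-gon, circumradius r=2.5; Subtracting the remaining from the first: starting from the r=8 cylinder, the r=2.5 cylinder at (9.5, 10) misses the remaining region (no effect) — 1 connected region. The result has 1 disconnected region.

1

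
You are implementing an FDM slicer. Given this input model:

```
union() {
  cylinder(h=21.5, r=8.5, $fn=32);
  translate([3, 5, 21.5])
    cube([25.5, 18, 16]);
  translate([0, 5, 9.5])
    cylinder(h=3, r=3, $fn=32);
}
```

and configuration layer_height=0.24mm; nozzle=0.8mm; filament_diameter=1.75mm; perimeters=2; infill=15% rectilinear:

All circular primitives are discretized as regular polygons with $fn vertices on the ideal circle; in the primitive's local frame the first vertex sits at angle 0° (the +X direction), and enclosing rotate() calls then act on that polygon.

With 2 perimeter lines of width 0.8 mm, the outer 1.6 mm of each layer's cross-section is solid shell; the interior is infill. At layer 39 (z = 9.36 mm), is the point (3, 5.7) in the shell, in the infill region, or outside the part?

At z = 9.36 mm: the r=8.5 cylinder gives a regular 32-gon of circumradius 8.5 (constant along its height); the cube at (3, 5) is not intersected at this z (z outside [21.5, 37.5]); the cylinder at (0, 5) is not intersected at this z (z outside [9.5, 12.5]); Merging all regions: only the r=8.5 cylinder is present, so the union is just that shape — 1 connected region. Overall, the cross-section is a single solid region. The nearest boundary edge runs (4.72, 7.07)→(3.25, 7.85); distance from the point to it = 2.02 mm. The point is inside the cross-section and 2.02 mm from the nearest boundary — more than the 1.6 mm shell width (2 × 0.8), so it's in the infill interior.

infill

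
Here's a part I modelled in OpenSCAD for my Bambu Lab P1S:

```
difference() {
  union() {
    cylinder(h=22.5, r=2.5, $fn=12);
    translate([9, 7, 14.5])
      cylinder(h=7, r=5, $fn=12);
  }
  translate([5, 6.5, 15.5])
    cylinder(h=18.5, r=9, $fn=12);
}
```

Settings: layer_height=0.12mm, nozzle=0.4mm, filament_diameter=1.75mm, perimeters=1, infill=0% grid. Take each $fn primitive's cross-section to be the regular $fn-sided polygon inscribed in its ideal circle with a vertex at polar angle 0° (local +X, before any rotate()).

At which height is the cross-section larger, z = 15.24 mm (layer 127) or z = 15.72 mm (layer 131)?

Layer 127 (z = 15.24): the r=2.5 cylinder contributes a regular 12-gon of circumradius 2.5 (area = (12/2)·2.500²·sin(360°/12) = 18.75 mm²); the cylinder at (9, 7): section is a regular 12-gon, circumradius r=5 (area = (12/2)·5.000²·sin(360°/12) = 75.00 mm²); Taking the union: the 2 present regions are separate (no shared area or edge), so areas and boundary lengths simply add and each stays a separate island — area = 93.75 mm²; the cylinder at (5, 6.5) does not reach this height (z outside [15.5, 34]); After the difference (first − rest): none of the subtracted shapes is present at this height, so that combined region is unchanged — area = 93.75 mm². So its area = 93.75 mm². Layer 131 (z = 15.72): the cylinder: section is a regular 12-gon, circumradius r=2.5 (area = (12/2)·2.500²·sin(360°/12) = 18.75 mm²); the cylinder at (9, 7): section is a regular 12-gon, circumradius r=5 (area = (12/2)·5.000²·sin(360°/12) = 75.00 mm²); Taking the union: the 2 present regions are separate (no shared area or edge), so areas and boundary lengths simply add and each stays a separate island — area = 93.75 mm²; the r=9 cylinder at (5, 6.5) gives a regular 12-gon of circumradius 9 (constant along its height) (area = (12/2)·9.000²·sin(360°/12) = 243.00 mm²); Taking the first minus the rest: starting from that combined region (93.75 mm²), the r=9 cylinder at (5, 6.5) partially overlaps it — only the 86.34 mm² overlap (of its 243.00 mm²) is removed, clipping the outline — area = 7.41 mm². So its area = 7.41 mm². Layer 127 is larger (93.75 vs 7.41 mm²).

layer 127 (z = 15.24 mm)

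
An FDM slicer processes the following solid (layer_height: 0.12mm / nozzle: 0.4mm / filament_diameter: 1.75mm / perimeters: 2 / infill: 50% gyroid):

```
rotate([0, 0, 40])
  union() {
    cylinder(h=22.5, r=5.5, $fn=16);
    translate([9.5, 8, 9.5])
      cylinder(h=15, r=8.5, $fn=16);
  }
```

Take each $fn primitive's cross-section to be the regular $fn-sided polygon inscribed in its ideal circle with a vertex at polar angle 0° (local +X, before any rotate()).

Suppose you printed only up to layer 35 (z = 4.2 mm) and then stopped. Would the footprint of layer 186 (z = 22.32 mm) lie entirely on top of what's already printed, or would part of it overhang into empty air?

part overhangs

Compare the two slices. At z = 4.2: the cylinder: section is a regular 16-gon, circumradius r=5.5 (area = (16/2)·5.500²·sin(360°/16) = 92.61 mm²); the cylinder at (9.5, 8) is absent (z outside [9.5, 24.5]); Merging all regions: only the r=5.5 cylinder is present, so the union is just that shape — area = 92.61 mm²; (rotated 40° about Z; rotation is an isometry so areas/perimeters/island counts are preserved). At z = 22.32: the cylinder: section is a regular 16-gon, circumradius r=5.5 (area = (16/2)·5.500²·sin(360°/16) = 92.61 mm²); the r=8.5 cylinder at (9.5, 8) gives a regular 16-gon of circumradius 8.5 (constant along its height) (area = (16/2)·8.500²·sin(360°/16) = 221.19 mm²); Taking the union: the regions partially overlap — summed areas 313.80 mm² minus the doubly-counted overlap 5.57 mm² gives 308.23 mm² — area = 308.23 mm²; (rotated 40° about Z; rotation is an isometry so areas/perimeters/island counts are preserved). Checking containment: at z = 22.32 the cross-section extends beyond the z = 4.2 cross-section by about 215.62 mm².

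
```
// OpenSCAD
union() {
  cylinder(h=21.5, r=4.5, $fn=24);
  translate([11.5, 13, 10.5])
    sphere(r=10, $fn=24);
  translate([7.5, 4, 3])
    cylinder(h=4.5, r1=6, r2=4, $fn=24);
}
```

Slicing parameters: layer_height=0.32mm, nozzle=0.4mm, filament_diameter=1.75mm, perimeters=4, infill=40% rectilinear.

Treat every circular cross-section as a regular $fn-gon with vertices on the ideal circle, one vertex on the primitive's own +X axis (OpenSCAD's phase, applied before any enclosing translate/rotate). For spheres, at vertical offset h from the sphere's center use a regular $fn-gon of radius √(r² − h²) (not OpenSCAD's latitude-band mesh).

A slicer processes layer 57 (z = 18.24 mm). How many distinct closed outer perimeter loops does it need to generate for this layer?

2

At z = 18.24 mm: the r=4.5 cylinder contributes a regular 24-gon of circumradius 4.5; the sphere at (11.5, 13): section is a regular 24-gon, circumradius = √(r²−h²) = √(10²−7.74²) = 6.332; the cone at (7.5, 4) does not reach this height (z outside [3, 7.5]); Combining (union): the 2 present regions are separate (no shared area or edge), so areas and boundary lengths simply add and each stays a separate island — 2 connected regions. The result has 2 disconnected regions.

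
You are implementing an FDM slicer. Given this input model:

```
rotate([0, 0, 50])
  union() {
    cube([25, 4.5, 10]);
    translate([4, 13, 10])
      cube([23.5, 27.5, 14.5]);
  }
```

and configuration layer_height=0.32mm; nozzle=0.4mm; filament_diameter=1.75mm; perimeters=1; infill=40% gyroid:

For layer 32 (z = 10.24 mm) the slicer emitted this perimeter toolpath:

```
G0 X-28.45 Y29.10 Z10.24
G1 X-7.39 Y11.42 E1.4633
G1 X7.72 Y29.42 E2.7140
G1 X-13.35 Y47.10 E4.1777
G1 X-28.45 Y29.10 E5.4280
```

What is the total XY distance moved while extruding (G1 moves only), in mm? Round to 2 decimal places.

102.00 mm

Sum the Euclidean lengths of each G1 segment: total = 102.00 mm.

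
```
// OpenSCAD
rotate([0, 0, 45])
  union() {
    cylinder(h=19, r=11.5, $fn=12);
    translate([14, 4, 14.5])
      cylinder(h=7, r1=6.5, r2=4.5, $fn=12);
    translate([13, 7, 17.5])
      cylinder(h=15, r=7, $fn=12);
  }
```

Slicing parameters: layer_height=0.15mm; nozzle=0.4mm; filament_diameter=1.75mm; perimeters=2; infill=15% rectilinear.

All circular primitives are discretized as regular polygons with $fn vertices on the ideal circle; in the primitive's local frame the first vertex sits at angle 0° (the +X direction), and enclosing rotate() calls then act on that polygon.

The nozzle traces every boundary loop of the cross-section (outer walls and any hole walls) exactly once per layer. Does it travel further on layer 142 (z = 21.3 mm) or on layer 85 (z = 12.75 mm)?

layer 85 (z = 12.75 mm)

Layer 142 (z = 21.3): the cylinder does not reach this height (z outside [0, 19]); the cone at (14, 4) contributes a regular 12-gon of circumradius 4.557 (interpolated between r1=6.5 and r2=4.5 at t=0.971) (perimeter = 2·12·4.557·sin(180°/12) = 28.31 mm); the cylinder at (13, 7): section is a regular 12-gon, circumradius r=7 (perimeter = 2·12·7.000·sin(180°/12) = 43.48 mm); Combining (union): the regions partially overlap (shared area 58.23 mm²), so the edge portions inside another operand are dropped and the merged outline is re-measured after clipping — boundary = 44.31 mm; (rotated 45° about Z; rotation is an isometry so areas/perimeters/island counts are preserved). So its perimeter = 44.31 mm. Layer 85 (z = 12.75): the cylinder: section is a regular 12-gon, circumradius r=11.5 (perimeter = 2·12·11.500·sin(180°/12) = 71.43 mm); the cone at (14, 4) is absent (z outside [14.5, 21.5]); the cylinder at (13, 7) is absent (z outside [17.5, 32.5]); Merging all regions: only the r=11.5 cylinder is present, so the union is just that shape — boundary = 71.43 mm; (whole slice rotated 45° about Z — lengths, areas and connectivity unchanged). So its perimeter = 71.43 mm. Layer 85 is larger (71.43 vs 44.31 mm).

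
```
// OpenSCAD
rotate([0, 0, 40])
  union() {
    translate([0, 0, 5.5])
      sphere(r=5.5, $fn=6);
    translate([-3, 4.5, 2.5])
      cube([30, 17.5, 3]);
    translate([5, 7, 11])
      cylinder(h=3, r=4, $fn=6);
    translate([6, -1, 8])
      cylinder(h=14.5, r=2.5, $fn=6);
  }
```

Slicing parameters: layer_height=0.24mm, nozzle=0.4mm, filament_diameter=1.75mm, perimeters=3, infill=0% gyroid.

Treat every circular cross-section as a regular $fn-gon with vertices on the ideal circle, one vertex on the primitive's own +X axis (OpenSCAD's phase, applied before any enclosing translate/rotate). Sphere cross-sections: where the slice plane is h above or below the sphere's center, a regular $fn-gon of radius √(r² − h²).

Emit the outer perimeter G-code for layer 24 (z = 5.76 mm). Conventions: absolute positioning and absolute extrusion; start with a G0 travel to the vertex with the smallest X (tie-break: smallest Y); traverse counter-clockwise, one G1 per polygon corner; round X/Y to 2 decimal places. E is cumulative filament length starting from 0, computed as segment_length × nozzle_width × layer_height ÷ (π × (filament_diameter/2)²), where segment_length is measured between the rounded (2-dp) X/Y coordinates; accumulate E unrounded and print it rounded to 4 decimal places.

G0 X-5.16 Y1.88 Z5.76
G1 X-4.21 Y-3.53 E0.2192
G1 X0.95 Y-5.41 E0.4384
G1 X5.16 Y-1.88 E0.6577
G1 X4.21 Y3.53 E0.8769
G1 X-0.95 Y5.41 E1.0961
G1 X-5.16 Y1.88 E1.3154

At z = 5.76 mm: the r=5.5 sphere contributes a regular 6-gon of circumradius √(5.5²−0.26²) = 5.494; the cube at (-3, 4.5) does not reach this height (z outside [2.5, 5.5]); the cylinder at (5, 7) is not intersected at this z (z outside [11, 14]); the cylinder at (6, -1) is absent (z outside [8, 22.5]); Merging all regions: only the r=5.5 sphere is present, so the union is just that shape — 1 connected region; (whole slice rotated 40° about Z — lengths, areas and connectivity unchanged). The outline is a single polygon with 6 vertices. Extrusion per mm of travel: 0.4 × 0.24 / (π × 0.875²) = 0.039912. Accumulating E over each segment gives final E = 1.3154.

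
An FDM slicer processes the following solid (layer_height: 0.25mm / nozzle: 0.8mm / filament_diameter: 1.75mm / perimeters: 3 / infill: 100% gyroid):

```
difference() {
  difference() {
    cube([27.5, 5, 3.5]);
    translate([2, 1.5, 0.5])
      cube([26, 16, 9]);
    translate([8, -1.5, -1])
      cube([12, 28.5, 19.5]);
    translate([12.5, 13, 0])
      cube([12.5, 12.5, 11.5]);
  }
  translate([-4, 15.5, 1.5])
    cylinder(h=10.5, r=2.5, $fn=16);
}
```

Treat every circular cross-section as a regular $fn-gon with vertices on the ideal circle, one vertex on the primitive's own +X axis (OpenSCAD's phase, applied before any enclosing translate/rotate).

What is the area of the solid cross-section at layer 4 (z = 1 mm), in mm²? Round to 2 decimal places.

30.25 mm²

At z = 1 mm: the cube is present — its section is the full 27.5×5 rectangle (area 137.50 mm²); the 26×16 cube at (2, 1.5) contributes its full rectangle (area 416.00 mm²); the cube at (8, -1.5) (footprint 12×28.5) is included at this height (area 342.00 mm²); the 12.5×12.5 cube at (12.5, 13) contributes its full rectangle (area 156.25 mm²); After the difference (first − rest): starting from the 27.5×5 cube (137.50 mm²), the 26×16 cube at (2, 1.5) partially overlaps it — only the 89.25 mm² overlap (of its 416.00 mm²) is removed, clipping the outline; the 12×28.5 cube at (8, -1.5) partially overlaps it — only the 18.00 mm² overlap (of its 342.00 mm²) is removed, clipping the outline; the 12.5×12.5 cube at (12.5, 13) misses the remaining region (no effect) — area = 30.25 mm²; the cylinder at (-4, 15.5) is not intersected at this z (z outside [1.5, 12]); After the difference (first − rest): none of the subtracted shapes is present at this height, so that combined region is unchanged — area = 30.25 mm². Overall, the cross-section has 2 separate islands. Net area = 30.25 mm².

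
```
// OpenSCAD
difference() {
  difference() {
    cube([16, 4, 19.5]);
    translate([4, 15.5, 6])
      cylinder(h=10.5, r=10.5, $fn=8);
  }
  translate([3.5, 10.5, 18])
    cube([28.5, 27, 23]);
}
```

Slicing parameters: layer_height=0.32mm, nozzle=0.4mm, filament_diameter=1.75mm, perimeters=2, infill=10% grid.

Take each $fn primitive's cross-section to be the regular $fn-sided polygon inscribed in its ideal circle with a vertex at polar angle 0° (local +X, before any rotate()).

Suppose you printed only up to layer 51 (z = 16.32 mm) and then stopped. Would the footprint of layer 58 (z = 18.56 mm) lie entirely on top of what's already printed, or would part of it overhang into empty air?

entirely on top

Compare the two slices. At z = 16.32: the cube is present — its section is the full 16×4 rectangle (area 64.00 mm²); the r=10.5 cylinder at (4, 15.5) gives a regular 8-gon of circumradius 10.5 (constant along its height) (area = (8/2)·10.500²·sin(360°/8) = 311.83 mm²); Subtracting the remaining from the first: starting from the 16×4 cube (64.00 mm²), the r=10.5 cylinder at (4, 15.5) misses the remaining region (no effect) — area = 64.00 mm²; the cube at (3.5, 10.5) is absent (z outside [18, 41]); Taking the first minus the rest: none of the subtracted shapes is present at this height, so the result so far is unchanged — area = 64.00 mm². At z = 18.56: the cube is present — its section is the full 16×4 rectangle (area 64.00 mm²); the cylinder at (4, 15.5) is not intersected at this z (z outside [6, 16.5]); After the difference (first − rest): none of the subtracted shapes is present at this height, so the 16×4 cube is unchanged — area = 64.00 mm²; the cube at (3.5, 10.5) (footprint 28.5×27) is included at this height (area 769.50 mm²); Taking the first minus the rest: starting from the result so far (64.00 mm²), the 28.5×27 cube at (3.5, 10.5) misses the remaining region (no effect) — area = 64.00 mm². Checking containment: the cross-section at z = 18.56 is a subset of the cross-section at z = 16.32.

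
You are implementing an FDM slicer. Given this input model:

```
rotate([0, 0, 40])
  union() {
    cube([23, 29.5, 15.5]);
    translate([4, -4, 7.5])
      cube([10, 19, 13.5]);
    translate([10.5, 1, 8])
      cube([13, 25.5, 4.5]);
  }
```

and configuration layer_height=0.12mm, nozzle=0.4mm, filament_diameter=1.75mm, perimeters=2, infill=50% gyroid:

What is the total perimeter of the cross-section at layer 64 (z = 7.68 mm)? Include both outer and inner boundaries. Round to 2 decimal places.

At z = 7.68 mm: the cube (footprint 23×29.5) is included at this height (perimeter 105.00 mm); the cube at (4, -4) (footprint 10×19) is included at this height (perimeter 58.00 mm); the cube at (10.5, 1) does not reach this height (z outside [8, 12.5]); Combining (union): the regions partially overlap (shared area 150.00 mm²), so the edge portions inside another operand are dropped and the merged outline is re-measured after clipping — boundary = 113.00 mm; (whole slice rotated 40° about Z — lengths, areas and connectivity unchanged). Overall, the cross-section is a single solid region. Total boundary length (outer) = 113.00 mm.

113.00 mm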